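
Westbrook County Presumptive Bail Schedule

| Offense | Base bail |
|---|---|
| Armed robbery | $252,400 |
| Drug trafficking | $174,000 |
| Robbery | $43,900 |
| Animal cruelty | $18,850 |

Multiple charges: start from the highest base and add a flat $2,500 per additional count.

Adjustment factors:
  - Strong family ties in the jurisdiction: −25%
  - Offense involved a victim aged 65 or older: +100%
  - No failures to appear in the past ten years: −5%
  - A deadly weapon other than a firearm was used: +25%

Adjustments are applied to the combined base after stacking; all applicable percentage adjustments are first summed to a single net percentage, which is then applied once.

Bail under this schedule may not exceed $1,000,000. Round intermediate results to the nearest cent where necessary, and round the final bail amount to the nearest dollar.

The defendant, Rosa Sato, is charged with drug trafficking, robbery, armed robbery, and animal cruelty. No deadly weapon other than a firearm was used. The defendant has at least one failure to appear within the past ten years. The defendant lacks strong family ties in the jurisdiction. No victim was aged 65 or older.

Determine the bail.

Base amounts from the schedule: drug trafficking $174,000; robbery $43,900; armed robbery $252,400; animal cruelty $18,850.
Stacking rule: highest base plus $2,500 per additional charge. Highest is armed robbery at $252,400; 3 additional charges → +$7,500. Combined base = $259,900.
No adjustment factors apply to this defendant.
$259,900 is within the $1,000,000 maximum.

$259,900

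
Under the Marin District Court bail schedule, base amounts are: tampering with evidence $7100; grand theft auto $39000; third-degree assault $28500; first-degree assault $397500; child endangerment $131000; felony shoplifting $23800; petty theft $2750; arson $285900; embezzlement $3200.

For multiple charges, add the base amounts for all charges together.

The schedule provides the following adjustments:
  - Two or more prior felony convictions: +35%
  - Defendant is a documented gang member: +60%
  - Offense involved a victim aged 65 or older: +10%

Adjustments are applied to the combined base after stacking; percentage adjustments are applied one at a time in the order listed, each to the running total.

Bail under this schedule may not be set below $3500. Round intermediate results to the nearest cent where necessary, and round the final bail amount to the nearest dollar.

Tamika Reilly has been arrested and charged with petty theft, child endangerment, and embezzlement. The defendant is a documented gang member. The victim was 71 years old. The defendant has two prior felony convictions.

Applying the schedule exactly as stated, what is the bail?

$325393

Base amounts from the schedule: petty theft $2750; child endangerment $131000; embezzlement $3200.
Stacking rule: sum of all bases. $2750 + $131000 + $3200 = $136950.
Two or more prior felony convictions (+35%): $136950 × 1.35 = $184882.50.
Defendant is a documented gang member (+60%): $184882.50 × 1.6 = $295812.
Offense involved a victim aged 65 or older (+10%): $295812 × 1.1 = $325393.20.
$325393.20 is at or above the $3500 minimum.
Rounded to the nearest dollar: $325393.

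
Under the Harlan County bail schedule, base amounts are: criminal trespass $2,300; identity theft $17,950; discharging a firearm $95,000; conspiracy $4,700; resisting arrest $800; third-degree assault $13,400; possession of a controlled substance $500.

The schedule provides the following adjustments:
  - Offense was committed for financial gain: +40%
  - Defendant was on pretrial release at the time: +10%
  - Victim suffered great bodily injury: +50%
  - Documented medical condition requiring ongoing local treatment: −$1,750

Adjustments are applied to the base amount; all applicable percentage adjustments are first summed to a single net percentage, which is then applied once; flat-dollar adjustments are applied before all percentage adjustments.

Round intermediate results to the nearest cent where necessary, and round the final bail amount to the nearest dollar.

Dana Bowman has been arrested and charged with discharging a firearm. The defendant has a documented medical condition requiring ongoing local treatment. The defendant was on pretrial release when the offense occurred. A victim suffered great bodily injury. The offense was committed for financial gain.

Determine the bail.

$186,500

Base amounts from the schedule: discharging a firearm $95,000.
Single charge. Combined base = $95,000.
Documented medical condition requiring ongoing local treatment (−$1,750 flat): $95,000 − $1,750 = $93,250.
Net percentage adjustment: +40% +10% +50% = +100%. $93,250 × 2 = $186,500.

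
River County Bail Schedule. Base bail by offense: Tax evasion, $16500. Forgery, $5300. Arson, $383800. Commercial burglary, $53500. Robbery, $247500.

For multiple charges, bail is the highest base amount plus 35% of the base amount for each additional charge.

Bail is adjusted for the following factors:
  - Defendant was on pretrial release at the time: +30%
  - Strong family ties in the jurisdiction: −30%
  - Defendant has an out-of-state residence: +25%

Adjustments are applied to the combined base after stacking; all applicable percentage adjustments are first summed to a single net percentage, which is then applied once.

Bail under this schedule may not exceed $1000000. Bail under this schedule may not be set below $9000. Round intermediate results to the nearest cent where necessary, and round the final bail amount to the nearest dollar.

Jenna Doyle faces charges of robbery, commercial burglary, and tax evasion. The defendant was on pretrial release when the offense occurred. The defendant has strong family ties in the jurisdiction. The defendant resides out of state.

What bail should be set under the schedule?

Base amounts from the schedule: robbery $247500; commercial burglary $53500; tax evasion $16500.
Stacking rule: highest base plus 35% of each additional charge. Highest is robbery at $247500. Additional: $53500 × 35% = $18725; $16500 × 35% = $5775. Combined base = $247500 + $24500 = $272000.
Net percentage adjustment: +30% −30% +25% = +25%. $272000 × 1.25 = $340000.
$340000 is within the $1000000 maximum.
$340000 is at or above the $9000 minimum.

$340000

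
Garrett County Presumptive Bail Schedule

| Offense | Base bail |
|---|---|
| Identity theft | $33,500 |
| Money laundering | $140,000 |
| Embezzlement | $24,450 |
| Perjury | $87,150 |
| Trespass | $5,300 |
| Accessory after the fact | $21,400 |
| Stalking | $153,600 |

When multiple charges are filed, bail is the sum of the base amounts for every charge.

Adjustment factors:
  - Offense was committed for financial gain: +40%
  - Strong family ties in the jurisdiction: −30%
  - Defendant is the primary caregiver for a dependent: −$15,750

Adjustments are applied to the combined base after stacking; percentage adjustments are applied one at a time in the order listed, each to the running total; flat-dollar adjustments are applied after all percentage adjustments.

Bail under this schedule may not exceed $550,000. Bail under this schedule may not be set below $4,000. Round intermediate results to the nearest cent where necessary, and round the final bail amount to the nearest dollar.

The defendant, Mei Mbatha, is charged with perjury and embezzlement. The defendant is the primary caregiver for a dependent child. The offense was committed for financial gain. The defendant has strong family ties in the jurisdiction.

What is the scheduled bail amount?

$93,618

Base amounts from the schedule: perjury $87,150; embezzlement $24,450.
Stacking rule: sum of all bases. $87,150 + $24,450 = $111,600.
Offense was committed for financial gain (+40%): $111,600 × 1.4 = $156,240.
Strong family ties in the jurisdiction (−30%): $156,240 × 0.7 = $109,368.
Defendant is the primary caregiver for a dependent (−$15,750 flat): $109,368 − $15,750 = $93,618.
$93,618 is within the $550,000 maximum.
$93,618 is at or above the $4,000 minimum.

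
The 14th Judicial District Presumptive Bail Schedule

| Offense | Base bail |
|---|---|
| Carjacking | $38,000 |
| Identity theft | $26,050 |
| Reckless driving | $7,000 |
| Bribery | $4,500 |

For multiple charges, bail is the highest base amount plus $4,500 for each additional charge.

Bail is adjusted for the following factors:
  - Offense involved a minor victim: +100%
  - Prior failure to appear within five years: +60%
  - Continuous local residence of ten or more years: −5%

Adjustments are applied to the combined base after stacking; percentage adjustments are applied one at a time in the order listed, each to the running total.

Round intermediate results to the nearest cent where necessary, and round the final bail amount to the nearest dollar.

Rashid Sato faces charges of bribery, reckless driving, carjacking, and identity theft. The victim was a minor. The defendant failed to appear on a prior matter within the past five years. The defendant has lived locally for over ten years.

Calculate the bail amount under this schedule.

$156,560

Base amounts from the schedule: bribery $4,500; reckless driving $7,000; carjacking $38,000; identity theft $26,050.
Stacking rule: highest base plus $4,500 per additional charge. Highest is carjacking at $38,000; 3 additional charges → +$13,500. Combined base = $51,500.
Offense involved a minor victim (+100%): $51,500 × 2 = $103,000.
Prior failure to appear within five years (+60%): $103,000 × 1.6 = $164,800.
Continuous local residence of ten or more years (−5%): $164,800 × 0.95 = $156,560.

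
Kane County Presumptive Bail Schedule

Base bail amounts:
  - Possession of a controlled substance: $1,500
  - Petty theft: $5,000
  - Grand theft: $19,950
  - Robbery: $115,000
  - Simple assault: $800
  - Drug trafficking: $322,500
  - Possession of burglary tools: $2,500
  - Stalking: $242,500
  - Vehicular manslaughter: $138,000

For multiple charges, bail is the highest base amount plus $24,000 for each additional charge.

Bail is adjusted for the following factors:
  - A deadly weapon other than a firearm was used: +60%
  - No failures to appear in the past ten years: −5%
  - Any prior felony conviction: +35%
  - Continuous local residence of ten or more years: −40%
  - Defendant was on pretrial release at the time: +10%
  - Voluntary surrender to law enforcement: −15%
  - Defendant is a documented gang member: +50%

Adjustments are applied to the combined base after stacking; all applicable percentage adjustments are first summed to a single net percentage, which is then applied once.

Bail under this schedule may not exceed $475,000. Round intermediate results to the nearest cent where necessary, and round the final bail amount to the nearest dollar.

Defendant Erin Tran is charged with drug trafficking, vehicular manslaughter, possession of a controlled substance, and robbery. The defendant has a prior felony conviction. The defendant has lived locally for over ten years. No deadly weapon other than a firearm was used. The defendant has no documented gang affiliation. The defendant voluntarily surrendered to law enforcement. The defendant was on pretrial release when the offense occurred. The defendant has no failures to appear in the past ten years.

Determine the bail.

Base amounts from the schedule: drug trafficking $322,500; vehicular manslaughter $138,000; possession of a controlled substance $1,500; robbery $115,000.
Stacking rule: highest base plus $24,000 per additional charge. Highest is drug trafficking at $322,500; 3 additional charges → +$72,000. Combined base = $394,500.
Net percentage adjustment: −5% +35% −40% +10% −15% = −15%. $394,500 × 0.85 = $335,325.
$335,325 is within the $475,000 maximum.

$335,325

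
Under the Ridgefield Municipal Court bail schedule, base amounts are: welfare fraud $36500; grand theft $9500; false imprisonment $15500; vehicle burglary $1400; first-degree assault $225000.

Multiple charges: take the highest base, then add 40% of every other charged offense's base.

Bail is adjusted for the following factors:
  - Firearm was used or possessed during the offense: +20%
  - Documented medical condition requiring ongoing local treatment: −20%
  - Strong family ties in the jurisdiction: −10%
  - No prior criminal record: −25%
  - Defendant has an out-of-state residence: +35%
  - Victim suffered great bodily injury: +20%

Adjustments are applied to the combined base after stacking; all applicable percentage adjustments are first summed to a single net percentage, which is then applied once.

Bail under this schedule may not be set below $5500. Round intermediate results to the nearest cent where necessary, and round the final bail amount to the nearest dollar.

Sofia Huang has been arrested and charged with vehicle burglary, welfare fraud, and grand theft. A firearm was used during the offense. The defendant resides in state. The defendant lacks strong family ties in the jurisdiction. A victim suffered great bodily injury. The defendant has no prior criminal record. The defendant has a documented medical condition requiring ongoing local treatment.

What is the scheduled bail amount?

$38817

Base amounts from the schedule: vehicle burglary $1400; welfare fraud $36500; grand theft $9500.
Stacking rule: highest base plus 40% of each additional charge. Highest is welfare fraud at $36500. Additional: $1400 × 40% = $560; $9500 × 40% = $3800. Combined base = $36500 + $4360 = $40860.
Net percentage adjustment: +20% −20% −25% +20% = −5%. $40860 × 0.95 = $38817.
$38817 is at or above the $5500 minimum.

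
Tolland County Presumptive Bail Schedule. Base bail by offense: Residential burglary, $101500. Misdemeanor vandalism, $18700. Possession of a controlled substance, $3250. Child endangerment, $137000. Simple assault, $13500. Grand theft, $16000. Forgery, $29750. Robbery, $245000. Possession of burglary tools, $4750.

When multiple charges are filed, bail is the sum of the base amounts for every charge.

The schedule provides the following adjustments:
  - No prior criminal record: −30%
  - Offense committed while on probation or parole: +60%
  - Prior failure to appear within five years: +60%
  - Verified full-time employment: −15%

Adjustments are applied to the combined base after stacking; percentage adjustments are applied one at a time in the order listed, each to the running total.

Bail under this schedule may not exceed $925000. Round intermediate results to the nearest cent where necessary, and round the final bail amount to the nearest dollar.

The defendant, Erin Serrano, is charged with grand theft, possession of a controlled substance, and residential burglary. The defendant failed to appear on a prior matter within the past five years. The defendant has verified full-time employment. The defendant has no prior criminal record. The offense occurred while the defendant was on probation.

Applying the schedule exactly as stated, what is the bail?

$183926

Base amounts from the schedule: grand theft $16000; possession of a controlled substance $3250; residential burglary $101500.
Stacking rule: sum of all bases. $16000 + $3250 + $101500 = $120750.
No prior criminal record (−30%): $120750 × 0.7 = $84525.
Offense committed while on probation or parole (+60%): $84525 × 1.6 = $135240.
Prior failure to appear within five years (+60%): $135240 × 1.6 = $216384.
Verified full-time employment (−15%): $216384 × 0.85 = $183926.40.
$183926.40 is within the $925000 maximum.
Rounded to the nearest dollar: $183926.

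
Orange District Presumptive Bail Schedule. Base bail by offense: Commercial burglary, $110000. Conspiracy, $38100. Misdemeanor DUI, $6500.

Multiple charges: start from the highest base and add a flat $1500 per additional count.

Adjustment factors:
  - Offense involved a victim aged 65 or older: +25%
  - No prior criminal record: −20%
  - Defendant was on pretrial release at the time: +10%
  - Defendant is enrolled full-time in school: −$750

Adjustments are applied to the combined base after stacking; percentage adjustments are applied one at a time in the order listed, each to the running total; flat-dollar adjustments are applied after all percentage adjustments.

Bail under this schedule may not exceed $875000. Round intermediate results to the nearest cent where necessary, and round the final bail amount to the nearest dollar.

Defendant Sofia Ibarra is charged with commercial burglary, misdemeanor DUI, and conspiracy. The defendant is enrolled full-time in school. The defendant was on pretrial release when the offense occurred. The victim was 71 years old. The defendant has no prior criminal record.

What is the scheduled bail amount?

$123550

Base amounts from the schedule: commercial burglary $110000; misdemeanor DUI $6500; conspiracy $38100.
Stacking rule: highest base plus $1500 per additional charge. Highest is commercial burglary at $110000; 2 additional charges → +$3000. Combined base = $113000.
Offense involved a victim aged 65 or older (+25%): $113000 × 1.25 = $141250.
No prior criminal record (−20%): $141250 × 0.8 = $113000.
Defendant was on pretrial release at the time (+10%): $113000 × 1.1 = $124300.
Defendant is enrolled full-time in school (−$750 flat): $124300 − $750 = $123550.
$123550 is within the $875000 maximum.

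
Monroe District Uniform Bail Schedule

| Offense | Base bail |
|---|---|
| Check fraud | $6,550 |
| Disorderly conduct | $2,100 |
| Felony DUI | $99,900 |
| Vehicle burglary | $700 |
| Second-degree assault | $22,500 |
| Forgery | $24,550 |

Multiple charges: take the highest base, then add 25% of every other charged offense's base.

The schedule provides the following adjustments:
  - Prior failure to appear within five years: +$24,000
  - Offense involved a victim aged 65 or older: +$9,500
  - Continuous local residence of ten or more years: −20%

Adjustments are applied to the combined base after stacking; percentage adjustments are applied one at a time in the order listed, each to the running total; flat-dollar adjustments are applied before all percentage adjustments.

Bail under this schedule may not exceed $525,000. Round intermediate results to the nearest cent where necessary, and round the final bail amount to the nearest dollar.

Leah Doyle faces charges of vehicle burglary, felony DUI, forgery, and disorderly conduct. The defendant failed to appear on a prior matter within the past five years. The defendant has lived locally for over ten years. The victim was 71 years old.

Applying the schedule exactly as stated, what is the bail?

Base amounts from the schedule: vehicle burglary $700; felony DUI $99,900; forgery $24,550; disorderly conduct $2,100.
Stacking rule: highest base plus 25% of each additional charge. Highest is felony DUI at $99,900. Additional: $700 × 25% = $175; $24,550 × 25% = $6,137.50; $2,100 × 25% = $525. Combined base = $99,900 + $6,837.50 = $106,737.50.
Prior failure to appear within five years (+$24,000 flat): $106,737.50 + $24,000 = $130,737.50.
Offense involved a victim aged 65 or older (+$9,500 flat): $130,737.50 + $9,500 = $140,237.50.
Continuous local residence of ten or more years (−20%): $140,237.50 × 0.8 = $112,190.
$112,190 is within the $525,000 maximum.

$112,190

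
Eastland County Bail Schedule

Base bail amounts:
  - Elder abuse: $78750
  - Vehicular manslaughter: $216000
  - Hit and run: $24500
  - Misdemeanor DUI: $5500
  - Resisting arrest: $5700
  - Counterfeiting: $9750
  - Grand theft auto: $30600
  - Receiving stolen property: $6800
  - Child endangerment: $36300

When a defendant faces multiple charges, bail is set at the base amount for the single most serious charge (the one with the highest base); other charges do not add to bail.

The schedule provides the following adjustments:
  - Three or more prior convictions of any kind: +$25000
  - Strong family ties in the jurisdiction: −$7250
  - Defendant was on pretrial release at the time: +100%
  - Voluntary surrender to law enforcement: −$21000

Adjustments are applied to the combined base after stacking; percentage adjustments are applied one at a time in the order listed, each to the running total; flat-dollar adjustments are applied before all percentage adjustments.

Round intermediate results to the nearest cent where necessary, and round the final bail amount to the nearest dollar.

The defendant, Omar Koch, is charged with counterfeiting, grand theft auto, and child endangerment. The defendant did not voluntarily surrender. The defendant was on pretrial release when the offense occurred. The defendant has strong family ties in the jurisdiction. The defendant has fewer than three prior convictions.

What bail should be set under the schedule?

Base amounts from the schedule: counterfeiting $9750; grand theft auto $30600; child endangerment $36300.
Stacking rule: use the highest base only. Highest is child endangerment at $36300. Combined base = $36300.
Strong family ties in the jurisdiction (−$7250 flat): $36300 − $7250 = $29050.
Defendant was on pretrial release at the time (+100%): $29050 × 2 = $58100.

$58100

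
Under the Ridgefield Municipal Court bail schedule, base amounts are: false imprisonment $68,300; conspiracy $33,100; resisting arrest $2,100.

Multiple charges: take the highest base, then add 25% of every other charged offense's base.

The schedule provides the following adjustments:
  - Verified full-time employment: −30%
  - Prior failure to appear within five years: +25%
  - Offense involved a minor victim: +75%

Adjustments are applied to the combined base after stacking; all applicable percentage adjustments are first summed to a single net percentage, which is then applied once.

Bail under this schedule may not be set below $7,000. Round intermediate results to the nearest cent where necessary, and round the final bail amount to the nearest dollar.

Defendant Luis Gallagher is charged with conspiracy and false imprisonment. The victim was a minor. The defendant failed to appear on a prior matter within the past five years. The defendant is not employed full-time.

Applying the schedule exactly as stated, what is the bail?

$153,150

Base amounts from the schedule: conspiracy $33,100; false imprisonment $68,300.
Stacking rule: highest base plus 25% of each additional charge. Highest is false imprisonment at $68,300. Additional: $33,100 × 25% = $8,275. Combined base = $68,300 + $8,275 = $76,575.
Net percentage adjustment: +25% +75% = +100%. $76,575 × 2 = $153,150.
$153,150 is at or above the $7,000 minimum.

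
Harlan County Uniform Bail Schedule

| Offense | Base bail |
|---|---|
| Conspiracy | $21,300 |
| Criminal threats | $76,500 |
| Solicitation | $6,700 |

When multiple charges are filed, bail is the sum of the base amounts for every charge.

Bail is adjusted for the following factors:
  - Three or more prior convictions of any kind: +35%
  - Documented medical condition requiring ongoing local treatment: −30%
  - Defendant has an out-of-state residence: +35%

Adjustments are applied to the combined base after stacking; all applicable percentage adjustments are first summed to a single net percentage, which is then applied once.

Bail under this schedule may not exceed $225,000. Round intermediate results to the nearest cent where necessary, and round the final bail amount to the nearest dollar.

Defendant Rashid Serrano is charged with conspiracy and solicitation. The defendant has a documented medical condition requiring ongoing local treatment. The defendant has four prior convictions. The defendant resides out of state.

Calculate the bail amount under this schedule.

Base amounts from the schedule: conspiracy $21,300; solicitation $6,700.
Stacking rule: sum of all bases. $21,300 + $6,700 = $28,000.
Net percentage adjustment: +35% −30% +35% = +40%. $28,000 × 1.4 = $39,200.
$39,200 is within the $225,000 maximum.

$39,200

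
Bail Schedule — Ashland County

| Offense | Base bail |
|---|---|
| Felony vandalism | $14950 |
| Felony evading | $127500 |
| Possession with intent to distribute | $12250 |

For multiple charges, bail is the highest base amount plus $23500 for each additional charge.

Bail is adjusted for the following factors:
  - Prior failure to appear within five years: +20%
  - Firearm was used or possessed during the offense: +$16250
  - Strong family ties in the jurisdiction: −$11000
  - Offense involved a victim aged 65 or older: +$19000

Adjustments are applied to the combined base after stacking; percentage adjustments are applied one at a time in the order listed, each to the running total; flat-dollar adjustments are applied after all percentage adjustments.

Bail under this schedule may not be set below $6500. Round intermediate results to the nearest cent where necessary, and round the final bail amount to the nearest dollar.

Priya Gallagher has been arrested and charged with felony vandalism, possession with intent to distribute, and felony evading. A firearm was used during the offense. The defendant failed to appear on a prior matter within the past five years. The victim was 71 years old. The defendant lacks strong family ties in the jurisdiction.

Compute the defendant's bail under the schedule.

Base amounts from the schedule: felony vandalism $14950; possession with intent to distribute $12250; felony evading $127500.
Stacking rule: highest base plus $23500 per additional charge. Highest is felony evading at $127500; 2 additional charges → +$47000. Combined base = $174500.
Prior failure to appear within five years (+20%): $174500 × 1.2 = $209400.
Firearm was used or possessed during the offense (+$16250 flat): $209400 + $16250 = $225650.
Offense involved a victim aged 65 or older (+$19000 flat): $225650 + $19000 = $244650.
$244650 is at or above the $6500 minimum.

$244650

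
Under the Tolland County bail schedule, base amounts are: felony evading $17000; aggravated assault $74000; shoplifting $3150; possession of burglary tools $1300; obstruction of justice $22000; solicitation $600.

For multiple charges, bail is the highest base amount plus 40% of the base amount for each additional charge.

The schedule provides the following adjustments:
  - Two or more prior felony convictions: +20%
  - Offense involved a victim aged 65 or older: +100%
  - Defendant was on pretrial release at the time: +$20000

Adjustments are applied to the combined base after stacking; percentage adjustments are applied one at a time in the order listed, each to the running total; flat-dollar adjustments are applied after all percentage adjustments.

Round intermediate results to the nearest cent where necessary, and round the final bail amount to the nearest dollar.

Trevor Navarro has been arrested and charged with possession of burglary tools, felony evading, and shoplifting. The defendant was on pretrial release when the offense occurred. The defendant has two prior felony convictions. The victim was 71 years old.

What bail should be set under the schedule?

$65072

Base amounts from the schedule: possession of burglary tools $1300; felony evading $17000; shoplifting $3150.
Stacking rule: highest base plus 40% of each additional charge. Highest is felony evading at $17000. Additional: $1300 × 40% = $520; $3150 × 40% = $1260. Combined base = $17000 + $1780 = $18780.
Two or more prior felony convictions (+20%): $18780 × 1.2 = $22536.
Offense involved a victim aged 65 or older (+100%): $22536 × 2 = $45072.
Defendant was on pretrial release at the time (+$20000 flat): $45072 + $20000 = $65072.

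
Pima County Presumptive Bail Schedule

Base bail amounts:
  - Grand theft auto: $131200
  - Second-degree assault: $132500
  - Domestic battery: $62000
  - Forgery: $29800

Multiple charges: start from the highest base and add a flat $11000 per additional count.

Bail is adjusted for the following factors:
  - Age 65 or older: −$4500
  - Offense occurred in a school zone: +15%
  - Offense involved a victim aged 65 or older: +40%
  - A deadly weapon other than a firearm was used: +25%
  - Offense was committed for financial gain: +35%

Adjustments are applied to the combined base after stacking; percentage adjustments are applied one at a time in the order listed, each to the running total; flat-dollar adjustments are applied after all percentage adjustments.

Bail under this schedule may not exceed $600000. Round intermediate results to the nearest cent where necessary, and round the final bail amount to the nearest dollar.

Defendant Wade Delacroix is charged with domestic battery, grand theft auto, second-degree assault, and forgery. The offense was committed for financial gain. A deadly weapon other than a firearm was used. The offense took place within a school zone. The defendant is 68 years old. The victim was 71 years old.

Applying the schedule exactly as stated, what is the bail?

Base amounts from the schedule: domestic battery $62000; grand theft auto $131200; second-degree assault $132500; forgery $29800.
Stacking rule: highest base plus $11000 per additional charge. Highest is second-degree assault at $132500; 3 additional charges → +$33000. Combined base = $165500.
Offense occurred in a school zone (+15%): $165500 × 1.15 = $190325.
Offense involved a victim aged 65 or older (+40%): $190325 × 1.4 = $266455.
A deadly weapon other than a firearm was used (+25%): $266455 × 1.25 = $333068.75.
Offense was committed for financial gain (+35%): $333068.75 × 1.35 = $449642.81.
Age 65 or older (−$4500 flat): $449642.81 − $4500 = $445142.81.
$445142.81 is within the $600000 maximum.
Rounded to the nearest dollar: $445143.

$445143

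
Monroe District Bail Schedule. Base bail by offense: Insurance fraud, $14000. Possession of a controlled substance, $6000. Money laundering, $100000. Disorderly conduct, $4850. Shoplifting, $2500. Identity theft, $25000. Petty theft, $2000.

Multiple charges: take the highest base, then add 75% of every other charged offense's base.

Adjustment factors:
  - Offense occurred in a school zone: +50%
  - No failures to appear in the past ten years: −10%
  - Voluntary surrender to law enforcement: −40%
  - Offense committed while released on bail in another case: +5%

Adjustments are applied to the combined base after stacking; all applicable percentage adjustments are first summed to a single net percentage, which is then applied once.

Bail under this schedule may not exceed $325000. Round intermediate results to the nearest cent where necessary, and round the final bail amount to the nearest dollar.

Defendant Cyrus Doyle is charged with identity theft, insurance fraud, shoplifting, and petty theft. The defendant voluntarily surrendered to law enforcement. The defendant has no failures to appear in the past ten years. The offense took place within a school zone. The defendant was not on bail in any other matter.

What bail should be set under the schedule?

$38875

Base amounts from the schedule: identity theft $25000; insurance fraud $14000; shoplifting $2500; petty theft $2000.
Stacking rule: highest base plus 75% of each additional charge. Highest is identity theft at $25000. Additional: $14000 × 75% = $10500; $2500 × 75% = $1875; $2000 × 75% = $1500. Combined base = $25000 + $13875 = $38875.
Net percentage adjustment: +50% −10% −40% = +0%. $38875 × 1 = $38875.
$38875 is within the $325000 maximum.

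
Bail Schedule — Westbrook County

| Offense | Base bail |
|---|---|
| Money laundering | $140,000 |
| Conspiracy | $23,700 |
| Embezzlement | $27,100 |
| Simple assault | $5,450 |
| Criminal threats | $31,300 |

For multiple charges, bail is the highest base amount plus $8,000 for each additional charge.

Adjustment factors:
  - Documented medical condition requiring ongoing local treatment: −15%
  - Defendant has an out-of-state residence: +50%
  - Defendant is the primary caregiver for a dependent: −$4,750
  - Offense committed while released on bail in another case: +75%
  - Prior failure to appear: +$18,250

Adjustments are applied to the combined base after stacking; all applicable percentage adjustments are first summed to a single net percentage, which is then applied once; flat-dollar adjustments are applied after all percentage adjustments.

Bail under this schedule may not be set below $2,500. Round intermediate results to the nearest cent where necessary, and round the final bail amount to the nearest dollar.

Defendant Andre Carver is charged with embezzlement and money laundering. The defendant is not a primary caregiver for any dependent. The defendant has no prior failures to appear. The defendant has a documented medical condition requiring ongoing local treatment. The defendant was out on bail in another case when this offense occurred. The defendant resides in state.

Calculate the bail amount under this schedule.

Base amounts from the schedule: embezzlement $27,100; money laundering $140,000.
Stacking rule: highest base plus $8,000 per additional charge. Highest is money laundering at $140,000; 1 additional charge → +$8,000. Combined base = $148,000.
Net percentage adjustment: −15% +75% = +60%. $148,000 × 1.6 = $236,800.
$236,800 is at or above the $2,500 minimum.

$236,800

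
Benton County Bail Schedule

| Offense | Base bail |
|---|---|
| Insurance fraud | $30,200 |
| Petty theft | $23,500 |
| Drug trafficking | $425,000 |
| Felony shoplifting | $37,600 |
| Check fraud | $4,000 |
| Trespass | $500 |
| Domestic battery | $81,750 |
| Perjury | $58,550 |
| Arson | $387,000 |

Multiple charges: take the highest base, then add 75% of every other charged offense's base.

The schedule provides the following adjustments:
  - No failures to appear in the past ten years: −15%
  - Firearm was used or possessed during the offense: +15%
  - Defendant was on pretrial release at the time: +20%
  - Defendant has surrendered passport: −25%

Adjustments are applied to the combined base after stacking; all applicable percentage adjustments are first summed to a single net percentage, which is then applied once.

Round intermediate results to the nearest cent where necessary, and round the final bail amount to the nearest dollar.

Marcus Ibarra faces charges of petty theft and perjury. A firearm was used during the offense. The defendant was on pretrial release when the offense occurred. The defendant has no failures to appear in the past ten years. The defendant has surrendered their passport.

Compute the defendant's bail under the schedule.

Base amounts from the schedule: petty theft $23,500; perjury $58,550.
Stacking rule: highest base plus 75% of each additional charge. Highest is perjury at $58,550. Additional: $23,500 × 75% = $17,625. Combined base = $58,550 + $17,625 = $76,175.
Net percentage adjustment: −15% +15% +20% −25% = −5%. $76,175 × 0.95 = $72,366.25.
Rounded to the nearest dollar: $72,366.

$72,366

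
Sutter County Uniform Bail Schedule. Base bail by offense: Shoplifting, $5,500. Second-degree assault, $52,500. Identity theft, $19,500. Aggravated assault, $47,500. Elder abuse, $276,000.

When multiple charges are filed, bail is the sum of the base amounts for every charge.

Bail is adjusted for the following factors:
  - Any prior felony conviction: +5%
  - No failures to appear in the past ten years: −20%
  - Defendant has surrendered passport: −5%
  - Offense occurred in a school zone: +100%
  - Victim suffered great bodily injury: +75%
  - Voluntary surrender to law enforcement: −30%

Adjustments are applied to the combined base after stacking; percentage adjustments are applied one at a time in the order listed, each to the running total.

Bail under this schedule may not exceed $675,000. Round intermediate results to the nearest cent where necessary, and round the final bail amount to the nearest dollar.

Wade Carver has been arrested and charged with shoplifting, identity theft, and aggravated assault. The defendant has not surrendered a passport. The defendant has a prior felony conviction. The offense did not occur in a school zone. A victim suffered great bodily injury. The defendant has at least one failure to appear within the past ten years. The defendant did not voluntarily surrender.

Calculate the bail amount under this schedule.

Base amounts from the schedule: shoplifting $5,500; identity theft $19,500; aggravated assault $47,500.
Stacking rule: sum of all bases. $5,500 + $19,500 + $47,500 = $72,500.
Any prior felony conviction (+5%): $72,500 × 1.05 = $76,125.
Victim suffered great bodily injury (+75%): $76,125 × 1.75 = $133,218.75.
$133,218.75 is within the $675,000 maximum.
Rounded to the nearest dollar: $133,219.

$133,219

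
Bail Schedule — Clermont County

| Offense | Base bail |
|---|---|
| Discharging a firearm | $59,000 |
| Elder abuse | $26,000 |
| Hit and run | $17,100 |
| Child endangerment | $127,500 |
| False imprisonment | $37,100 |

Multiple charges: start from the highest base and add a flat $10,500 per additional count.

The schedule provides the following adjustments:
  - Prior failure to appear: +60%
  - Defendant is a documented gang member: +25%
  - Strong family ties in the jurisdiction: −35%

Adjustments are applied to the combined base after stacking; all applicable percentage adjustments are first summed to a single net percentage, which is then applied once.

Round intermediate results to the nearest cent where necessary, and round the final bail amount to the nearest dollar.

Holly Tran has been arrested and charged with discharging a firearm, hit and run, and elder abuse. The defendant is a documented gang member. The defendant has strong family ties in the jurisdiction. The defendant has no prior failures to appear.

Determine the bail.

Base amounts from the schedule: discharging a firearm $59,000; hit and run $17,100; elder abuse $26,000.
Stacking rule: highest base plus $10,500 per additional charge. Highest is discharging a firearm at $59,000; 2 additional charges → +$21,000. Combined base = $80,000.
Net percentage adjustment: +25% −35% = −10%. $80,000 × 0.9 = $72,000.

$72,000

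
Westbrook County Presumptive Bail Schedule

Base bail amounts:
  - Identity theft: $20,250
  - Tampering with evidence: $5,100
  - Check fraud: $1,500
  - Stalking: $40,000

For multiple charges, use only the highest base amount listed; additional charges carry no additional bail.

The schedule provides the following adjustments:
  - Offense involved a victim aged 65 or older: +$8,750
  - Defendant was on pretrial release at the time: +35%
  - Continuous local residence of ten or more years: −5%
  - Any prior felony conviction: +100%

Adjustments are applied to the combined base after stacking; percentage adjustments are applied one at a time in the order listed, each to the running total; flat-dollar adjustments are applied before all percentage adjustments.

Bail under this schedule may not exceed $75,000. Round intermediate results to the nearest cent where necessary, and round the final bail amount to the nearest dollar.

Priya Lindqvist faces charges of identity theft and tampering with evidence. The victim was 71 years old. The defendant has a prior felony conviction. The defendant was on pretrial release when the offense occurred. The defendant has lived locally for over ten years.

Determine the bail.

$74,385

Base amounts from the schedule: identity theft $20,250; tampering with evidence $5,100.
Stacking rule: use the highest base only. Highest is identity theft at $20,250. Combined base = $20,250.
Offense involved a victim aged 65 or older (+$8,750 flat): $20,250 + $8,750 = $29,000.
Defendant was on pretrial release at the time (+35%): $29,000 × 1.35 = $39,150.
Continuous local residence of ten or more years (−5%): $39,150 × 0.95 = $37,192.50.
Any prior felony conviction (+100%): $37,192.50 × 2 = $74,385.
$74,385 is within the $75,000 maximum.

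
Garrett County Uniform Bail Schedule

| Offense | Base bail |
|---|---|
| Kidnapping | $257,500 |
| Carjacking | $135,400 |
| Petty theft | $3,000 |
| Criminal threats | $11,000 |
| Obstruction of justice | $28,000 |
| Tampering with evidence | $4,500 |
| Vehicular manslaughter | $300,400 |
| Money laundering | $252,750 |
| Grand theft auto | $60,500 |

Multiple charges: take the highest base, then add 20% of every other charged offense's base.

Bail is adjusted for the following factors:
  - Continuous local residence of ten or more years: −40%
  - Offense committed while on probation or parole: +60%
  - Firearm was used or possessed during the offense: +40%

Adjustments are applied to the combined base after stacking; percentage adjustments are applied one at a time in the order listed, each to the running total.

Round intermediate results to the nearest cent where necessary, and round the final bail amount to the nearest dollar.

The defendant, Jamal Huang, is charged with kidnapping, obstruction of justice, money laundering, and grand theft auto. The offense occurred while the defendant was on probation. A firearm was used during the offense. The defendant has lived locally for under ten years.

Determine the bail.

Base amounts from the schedule: kidnapping $257,500; obstruction of justice $28,000; money laundering $252,750; grand theft auto $60,500.
Stacking rule: highest base plus 20% of each additional charge. Highest is kidnapping at $257,500. Additional: $28,000 × 20% = $5,600; $252,750 × 20% = $50,550; $60,500 × 20% = $12,100. Combined base = $257,500 + $68,250 = $325,750.
Offense committed while on probation or parole (+60%): $325,750 × 1.6 = $521,200.
Firearm was used or possessed during the offense (+40%): $521,200 × 1.4 = $729,680.

$729,680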